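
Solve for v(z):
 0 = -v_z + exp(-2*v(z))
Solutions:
 v(z) = log(-sqrt(C1 + 2*z))
 v(z) = log(C1 + 2*z)/2


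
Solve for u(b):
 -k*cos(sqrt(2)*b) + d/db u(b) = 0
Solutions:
 u(b) = C1 + sqrt(2)*k*sin(sqrt(2)*b)/2


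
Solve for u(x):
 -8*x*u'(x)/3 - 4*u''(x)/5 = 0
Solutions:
 u(x) = C1 + C2*erf(sqrt(15)*x/3)


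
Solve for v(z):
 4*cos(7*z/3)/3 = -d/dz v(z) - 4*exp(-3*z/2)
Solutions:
 v(z) = C1 - 4*sin(7*z/3)/7 + 8*exp(-3*z/2)/3


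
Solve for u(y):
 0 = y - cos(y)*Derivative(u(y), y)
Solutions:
 u(y) = C1 + Integral(y/cos(y), y)


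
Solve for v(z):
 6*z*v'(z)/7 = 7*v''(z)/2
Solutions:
 v(z) = C1 + C2*erfi(sqrt(6)*z/7)


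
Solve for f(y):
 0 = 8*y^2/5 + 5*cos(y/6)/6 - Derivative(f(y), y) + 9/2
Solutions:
 f(y) = C1 + 8*y^3/15 + 9*y/2 + 5*sin(y/6)


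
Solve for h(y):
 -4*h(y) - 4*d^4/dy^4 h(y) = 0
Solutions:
 h(y) = (C1*sin(sqrt(2)*y/2) + C2*cos(sqrt(2)*y/2))*exp(-sqrt(2)*y/2) + (C3*sin(sqrt(2)*y/2) + C4*cos(sqrt(2)*y/2))*exp(sqrt(2)*y/2)


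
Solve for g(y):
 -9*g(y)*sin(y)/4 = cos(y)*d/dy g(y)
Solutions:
 g(y) = C1*cos(y)^(9/4)


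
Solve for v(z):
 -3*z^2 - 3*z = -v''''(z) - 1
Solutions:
 v(z) = C1 + C2*z + C3*z^2 + C4*z^3 + z^6/120 + z^5/40 - z^4/24


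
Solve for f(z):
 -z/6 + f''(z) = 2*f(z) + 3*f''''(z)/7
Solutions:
 f(z) = -z/12 + (C1*sin(14^(1/4)*3^(3/4)*z*sin(atan(sqrt(119)/7)/2)/3) + C2*cos(14^(1/4)*3^(3/4)*z*sin(atan(sqrt(119)/7)/2)/3))*exp(-14^(1/4)*3^(3/4)*z*cos(atan(sqrt(119)/7)/2)/3) + (C3*sin(14^(1/4)*3^(3/4)*z*sin(atan(sqrt(119)/7)/2)/3) + C4*cos(14^(1/4)*3^(3/4)*z*sin(atan(sqrt(119)/7)/2)/3))*exp(14^(1/4)*3^(3/4)*z*cos(atan(sqrt(119)/7)/2)/3)


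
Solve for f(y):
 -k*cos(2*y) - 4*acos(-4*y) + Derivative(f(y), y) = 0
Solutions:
 f(y) = C1 + k*sin(2*y)/2 + 4*y*acos(-4*y) + sqrt(1 - 16*y^2)


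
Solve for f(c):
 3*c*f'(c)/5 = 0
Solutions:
 f(c) = C1


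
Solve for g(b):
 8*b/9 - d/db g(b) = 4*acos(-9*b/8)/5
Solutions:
 g(b) = C1 + 4*b^2/9 - 4*b*acos(-9*b/8)/5 - 4*sqrt(64 - 81*b^2)/45


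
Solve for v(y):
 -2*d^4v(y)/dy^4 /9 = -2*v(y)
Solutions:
 v(y) = C1*exp(-sqrt(3)*y) + C2*exp(sqrt(3)*y) + C3*sin(sqrt(3)*y) + C4*cos(sqrt(3)*y)


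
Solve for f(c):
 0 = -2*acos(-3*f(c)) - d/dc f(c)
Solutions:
 Integral(1/acos(-3*_y), (_y, f(c))) = C1 - 2*c


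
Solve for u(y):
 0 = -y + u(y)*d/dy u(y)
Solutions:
 u(y) = -sqrt(C1 + y^2)
 u(y) = sqrt(C1 + y^2)


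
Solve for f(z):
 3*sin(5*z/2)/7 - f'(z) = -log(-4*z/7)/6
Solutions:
 f(z) = C1 + z*log(-z)/6 - z*log(7)/6 - z/6 + z*log(2)/3 - 6*cos(5*z/2)/35


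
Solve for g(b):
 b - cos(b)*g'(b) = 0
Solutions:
 g(b) = C1 + Integral(b/cos(b), b)


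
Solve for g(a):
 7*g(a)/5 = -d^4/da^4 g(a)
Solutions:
 g(a) = (C1*sin(sqrt(2)*5^(3/4)*7^(1/4)*a/10) + C2*cos(sqrt(2)*5^(3/4)*7^(1/4)*a/10))*exp(-sqrt(2)*5^(3/4)*7^(1/4)*a/10) + (C3*sin(sqrt(2)*5^(3/4)*7^(1/4)*a/10) + C4*cos(sqrt(2)*5^(3/4)*7^(1/4)*a/10))*exp(sqrt(2)*5^(3/4)*7^(1/4)*a/10)


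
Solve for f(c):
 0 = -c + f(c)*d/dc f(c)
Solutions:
 f(c) = -sqrt(C1 + c^2)
 f(c) = sqrt(C1 + c^2)


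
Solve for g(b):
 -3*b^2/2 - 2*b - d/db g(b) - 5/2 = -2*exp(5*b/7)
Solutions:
 g(b) = C1 - b^3/2 - b^2 - 5*b/2 + 14*exp(5*b/7)/5


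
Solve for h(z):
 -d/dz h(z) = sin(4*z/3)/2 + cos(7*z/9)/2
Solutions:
 h(z) = C1 - 9*sin(7*z/9)/14 + 3*cos(4*z/3)/8


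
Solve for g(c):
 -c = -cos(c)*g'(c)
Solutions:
 g(c) = C1 + Integral(c/cos(c), c)


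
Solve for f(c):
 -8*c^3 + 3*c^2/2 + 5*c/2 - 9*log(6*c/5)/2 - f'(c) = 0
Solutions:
 f(c) = C1 - 2*c^4 + c^3/2 + 5*c^2/4 - 9*c*log(c)/2 - 5*c*log(6) + c*log(30)/2 + 9*c/2 + 4*c*log(5)


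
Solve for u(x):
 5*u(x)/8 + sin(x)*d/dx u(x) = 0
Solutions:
 u(x) = C1*(cos(x) + 1)^(5/16)/(cos(x) - 1)^(5/16)


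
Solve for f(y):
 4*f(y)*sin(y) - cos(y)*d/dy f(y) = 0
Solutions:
 f(y) = C1/cos(y)^4


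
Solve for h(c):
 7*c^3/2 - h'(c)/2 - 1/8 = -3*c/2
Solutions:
 h(c) = C1 + 7*c^4/4 + 3*c^2/2 - c/4


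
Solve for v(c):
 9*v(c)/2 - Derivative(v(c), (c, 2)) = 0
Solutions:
 v(c) = C1*exp(-3*sqrt(2)*c/2) + C2*exp(3*sqrt(2)*c/2)


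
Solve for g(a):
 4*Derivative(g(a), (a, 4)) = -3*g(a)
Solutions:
 g(a) = (C1*sin(3^(1/4)*a/2) + C2*cos(3^(1/4)*a/2))*exp(-3^(1/4)*a/2) + (C3*sin(3^(1/4)*a/2) + C4*cos(3^(1/4)*a/2))*exp(3^(1/4)*a/2)


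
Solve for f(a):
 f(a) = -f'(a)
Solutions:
 f(a) = C1*exp(-a)


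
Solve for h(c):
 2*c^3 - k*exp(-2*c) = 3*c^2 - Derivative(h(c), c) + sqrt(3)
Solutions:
 h(c) = C1 - c^4/2 + c^3 + sqrt(3)*c - k*exp(-2*c)/2


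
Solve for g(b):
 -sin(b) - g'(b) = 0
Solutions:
 g(b) = C1 + cos(b)


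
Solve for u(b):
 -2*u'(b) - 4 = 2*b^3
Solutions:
 u(b) = C1 - b^4/4 - 2*b


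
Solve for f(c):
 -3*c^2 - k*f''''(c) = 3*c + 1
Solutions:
 f(c) = C1 + C2*c + C3*c^2 + C4*c^3 - c^6/(120*k) - c^5/(40*k) - c^4/(24*k)


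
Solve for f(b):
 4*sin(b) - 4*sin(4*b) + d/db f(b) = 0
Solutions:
 f(b) = C1 + 4*cos(b) - cos(4*b)


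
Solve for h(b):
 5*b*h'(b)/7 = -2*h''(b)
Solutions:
 h(b) = C1 + C2*erf(sqrt(35)*b/14)


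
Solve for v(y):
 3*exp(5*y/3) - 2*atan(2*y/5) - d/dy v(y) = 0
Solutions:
 v(y) = C1 - 2*y*atan(2*y/5) + 9*exp(5*y/3)/5 + 5*log(4*y^2 + 25)/2


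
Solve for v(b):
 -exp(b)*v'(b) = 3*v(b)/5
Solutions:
 v(b) = C1*exp(3*exp(-b)/5)


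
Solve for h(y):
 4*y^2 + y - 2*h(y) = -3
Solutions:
 h(y) = 2*y^2 + y/2 + 3/2


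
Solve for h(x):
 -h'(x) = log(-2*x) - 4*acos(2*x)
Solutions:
 h(x) = C1 - x*log(-x) + 4*x*acos(2*x) - x*log(2) + x - 2*sqrt(1 - 4*x^2)


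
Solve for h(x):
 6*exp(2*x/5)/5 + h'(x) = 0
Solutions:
 h(x) = C1 - 3*exp(2*x/5)


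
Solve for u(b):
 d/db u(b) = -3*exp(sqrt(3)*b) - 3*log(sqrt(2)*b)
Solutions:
 u(b) = C1 - 3*b*log(b) + b*(3 - 3*log(2)/2) - sqrt(3)*exp(sqrt(3)*b)


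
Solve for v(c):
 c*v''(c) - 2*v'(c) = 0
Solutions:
 v(c) = C1 + C2*c^3


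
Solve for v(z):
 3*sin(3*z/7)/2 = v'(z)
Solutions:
 v(z) = C1 - 7*cos(3*z/7)/2


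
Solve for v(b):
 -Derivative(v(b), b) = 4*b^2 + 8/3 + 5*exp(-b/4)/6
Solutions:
 v(b) = C1 - 4*b^3/3 - 8*b/3 + 10*exp(-b/4)/3


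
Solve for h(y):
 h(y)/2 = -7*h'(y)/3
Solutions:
 h(y) = C1*exp(-3*y/14)


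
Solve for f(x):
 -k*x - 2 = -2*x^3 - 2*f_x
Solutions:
 f(x) = C1 + k*x^2/4 - x^4/4 + x


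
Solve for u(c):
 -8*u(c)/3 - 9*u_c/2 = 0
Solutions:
 u(c) = C1*exp(-16*c/27)


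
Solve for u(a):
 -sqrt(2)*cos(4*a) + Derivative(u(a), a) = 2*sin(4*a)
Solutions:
 u(a) = C1 + sqrt(2)*sin(4*a)/4 - cos(4*a)/2


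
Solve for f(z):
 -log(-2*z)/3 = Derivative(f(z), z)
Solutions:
 f(z) = C1 - z*log(-z)/3 + z*(1 - log(2))/3


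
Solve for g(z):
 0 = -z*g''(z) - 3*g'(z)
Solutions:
 g(z) = C1 + C2/z^2


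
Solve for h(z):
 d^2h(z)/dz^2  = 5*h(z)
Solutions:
 h(z) = C1*exp(-sqrt(5)*z) + C2*exp(sqrt(5)*z)


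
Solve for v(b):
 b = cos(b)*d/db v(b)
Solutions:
 v(b) = C1 + Integral(b/cos(b), b)


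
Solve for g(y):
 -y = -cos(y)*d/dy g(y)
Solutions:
 g(y) = C1 + Integral(y/cos(y), y)


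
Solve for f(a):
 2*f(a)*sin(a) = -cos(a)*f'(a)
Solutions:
 f(a) = C1*cos(a)^2


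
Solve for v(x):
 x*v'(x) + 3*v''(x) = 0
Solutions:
 v(x) = C1 + C2*erf(sqrt(6)*x/6)


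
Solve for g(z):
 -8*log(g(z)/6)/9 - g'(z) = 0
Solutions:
 -9*Integral(1/(-log(_y) + log(6)), (_y, g(z)))/8 = C1 - z


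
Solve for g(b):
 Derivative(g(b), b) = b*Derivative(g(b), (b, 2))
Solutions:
 g(b) = C1 + C2*b^2


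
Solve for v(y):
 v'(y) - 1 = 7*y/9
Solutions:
 v(y) = C1 + 7*y^2/18 + y


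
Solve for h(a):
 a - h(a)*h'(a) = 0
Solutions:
 h(a) = -sqrt(C1 + a^2)
 h(a) = sqrt(C1 + a^2)


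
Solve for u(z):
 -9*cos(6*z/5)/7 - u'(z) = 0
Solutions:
 u(z) = C1 - 15*sin(6*z/5)/14


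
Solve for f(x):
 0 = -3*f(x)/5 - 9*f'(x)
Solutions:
 f(x) = C1*exp(-x/15)


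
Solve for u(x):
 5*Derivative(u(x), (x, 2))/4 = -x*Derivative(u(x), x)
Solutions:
 u(x) = C1 + C2*erf(sqrt(10)*x/5)


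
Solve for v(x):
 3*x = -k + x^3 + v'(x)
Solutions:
 v(x) = C1 + k*x - x^4/4 + 3*x^2/2


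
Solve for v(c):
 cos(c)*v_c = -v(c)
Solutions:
 v(c) = C1*sqrt(sin(c) - 1)/sqrt(sin(c) + 1)


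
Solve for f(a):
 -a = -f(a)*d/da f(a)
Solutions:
 f(a) = -sqrt(C1 + a^2)
 f(a) = sqrt(C1 + a^2)


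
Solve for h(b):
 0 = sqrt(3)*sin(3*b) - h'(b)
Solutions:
 h(b) = C1 - sqrt(3)*cos(3*b)/3


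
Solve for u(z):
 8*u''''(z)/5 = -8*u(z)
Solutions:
 u(z) = (C1*sin(sqrt(2)*5^(1/4)*z/2) + C2*cos(sqrt(2)*5^(1/4)*z/2))*exp(-sqrt(2)*5^(1/4)*z/2) + (C3*sin(sqrt(2)*5^(1/4)*z/2) + C4*cos(sqrt(2)*5^(1/4)*z/2))*exp(sqrt(2)*5^(1/4)*z/2)


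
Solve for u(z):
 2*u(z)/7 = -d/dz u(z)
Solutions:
 u(z) = C1*exp(-2*z/7)


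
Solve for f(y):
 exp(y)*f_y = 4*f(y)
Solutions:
 f(y) = C1*exp(-4*exp(-y))


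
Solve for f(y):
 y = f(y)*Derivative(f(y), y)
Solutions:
 f(y) = -sqrt(C1 + y^2)
 f(y) = sqrt(C1 + y^2)


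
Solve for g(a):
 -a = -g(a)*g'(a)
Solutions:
 g(a) = -sqrt(C1 + a^2)
 g(a) = sqrt(C1 + a^2)


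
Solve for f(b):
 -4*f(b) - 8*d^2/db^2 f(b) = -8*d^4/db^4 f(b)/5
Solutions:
 f(b) = C1*exp(-sqrt(2)*b*sqrt(5 + sqrt(35))/2) + C2*exp(sqrt(2)*b*sqrt(5 + sqrt(35))/2) + C3*sin(sqrt(2)*b*sqrt(-5 + sqrt(35))/2) + C4*cos(sqrt(2)*b*sqrt(-5 + sqrt(35))/2)


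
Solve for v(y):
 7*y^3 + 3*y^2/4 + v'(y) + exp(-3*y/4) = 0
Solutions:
 v(y) = C1 - 7*y^4/4 - y^3/4 + 4*exp(-3*y/4)/3


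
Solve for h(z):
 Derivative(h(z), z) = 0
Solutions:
 h(z) = C1


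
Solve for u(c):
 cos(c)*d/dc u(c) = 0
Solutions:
 u(c) = C1


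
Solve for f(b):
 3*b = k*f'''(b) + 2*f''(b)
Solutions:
 f(b) = C1 + C2*b + C3*exp(-2*b/k) + b^3/4 - 3*b^2*k/8


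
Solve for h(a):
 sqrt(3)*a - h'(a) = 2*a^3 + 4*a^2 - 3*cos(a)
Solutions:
 h(a) = C1 - a^4/2 - 4*a^3/3 + sqrt(3)*a^2/2 + 3*sin(a)


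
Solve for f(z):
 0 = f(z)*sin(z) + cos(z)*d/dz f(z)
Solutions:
 f(z) = C1*cos(z)


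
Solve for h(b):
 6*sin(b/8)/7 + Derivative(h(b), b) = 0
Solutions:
 h(b) = C1 + 48*cos(b/8)/7


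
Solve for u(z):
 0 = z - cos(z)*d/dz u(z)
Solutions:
 u(z) = C1 + Integral(z/cos(z), z)


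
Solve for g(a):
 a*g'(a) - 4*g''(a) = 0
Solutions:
 g(a) = C1 + C2*erfi(sqrt(2)*a/4)


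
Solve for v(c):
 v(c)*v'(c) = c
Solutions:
 v(c) = -sqrt(C1 + c^2)
 v(c) = sqrt(C1 + c^2)


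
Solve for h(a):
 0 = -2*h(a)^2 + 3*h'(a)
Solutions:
 h(a) = -3/(C1 + 2*a)


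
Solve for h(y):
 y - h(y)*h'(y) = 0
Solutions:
 h(y) = -sqrt(C1 + y^2)
 h(y) = sqrt(C1 + y^2)


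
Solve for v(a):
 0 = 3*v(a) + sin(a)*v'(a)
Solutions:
 v(a) = C1*(cos(a) + 1)^(3/2)/(cos(a) - 1)^(3/2)


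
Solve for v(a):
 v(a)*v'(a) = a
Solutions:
 v(a) = -sqrt(C1 + a^2)
 v(a) = sqrt(C1 + a^2)


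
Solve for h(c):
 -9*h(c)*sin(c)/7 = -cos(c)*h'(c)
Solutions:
 h(c) = C1/cos(c)^(9/7)


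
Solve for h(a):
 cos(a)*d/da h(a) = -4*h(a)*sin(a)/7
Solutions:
 h(a) = C1*cos(a)^(4/7)


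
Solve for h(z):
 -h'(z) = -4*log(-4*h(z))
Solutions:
 -Integral(1/(log(-_y) + 2*log(2)), (_y, h(z)))/4 = C1 - z


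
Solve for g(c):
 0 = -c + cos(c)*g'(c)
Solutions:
 g(c) = C1 + Integral(c/cos(c), c)


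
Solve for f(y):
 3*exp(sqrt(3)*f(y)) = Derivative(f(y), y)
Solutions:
 f(y) = sqrt(3)*(2*log(-1/(C1 + 3*y)) - log(3))/6


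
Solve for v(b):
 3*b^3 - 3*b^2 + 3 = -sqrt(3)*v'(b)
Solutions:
 v(b) = C1 - sqrt(3)*b^4/4 + sqrt(3)*b^3/3 - sqrt(3)*b


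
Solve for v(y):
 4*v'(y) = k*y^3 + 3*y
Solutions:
 v(y) = C1 + k*y^4/16 + 3*y^2/8


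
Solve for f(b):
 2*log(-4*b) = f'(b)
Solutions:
 f(b) = C1 + 2*b*log(-b) + 2*b*(-1 + 2*log(2))


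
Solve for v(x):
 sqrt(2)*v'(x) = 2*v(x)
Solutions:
 v(x) = C1*exp(sqrt(2)*x)


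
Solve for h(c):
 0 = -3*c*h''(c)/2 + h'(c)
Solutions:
 h(c) = C1 + C2*c^(5/3)


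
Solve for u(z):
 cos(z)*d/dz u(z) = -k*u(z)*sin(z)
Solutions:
 u(z) = C1*exp(k*log(cos(z)))


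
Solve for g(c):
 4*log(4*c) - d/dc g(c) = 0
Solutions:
 g(c) = C1 + 4*c*log(c) - 4*c + c*log(256)


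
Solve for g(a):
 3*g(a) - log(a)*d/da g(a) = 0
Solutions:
 g(a) = C1*exp(3*li(a))


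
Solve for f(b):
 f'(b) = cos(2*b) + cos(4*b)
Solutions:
 f(b) = C1 + sin(2*b)/2 + sin(4*b)/4


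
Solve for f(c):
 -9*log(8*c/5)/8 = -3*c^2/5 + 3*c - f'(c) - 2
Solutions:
 f(c) = C1 - c^3/5 + 3*c^2/2 + 9*c*log(c)/8 - 25*c/8 - 9*c*log(5)/8 + 27*c*log(2)/8


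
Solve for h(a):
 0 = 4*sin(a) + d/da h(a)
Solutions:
 h(a) = C1 + 4*cos(a)


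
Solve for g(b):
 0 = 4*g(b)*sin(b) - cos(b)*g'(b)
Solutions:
 g(b) = C1/cos(b)^4


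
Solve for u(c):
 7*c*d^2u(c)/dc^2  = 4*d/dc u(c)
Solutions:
 u(c) = C1 + C2*c^(11/7)


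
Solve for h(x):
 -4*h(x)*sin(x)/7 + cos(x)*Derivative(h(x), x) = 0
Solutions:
 h(x) = C1/cos(x)^(4/7)


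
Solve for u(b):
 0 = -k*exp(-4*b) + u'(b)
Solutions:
 u(b) = C1 - k*exp(-4*b)/4


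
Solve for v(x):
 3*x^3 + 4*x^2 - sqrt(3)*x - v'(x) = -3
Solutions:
 v(x) = C1 + 3*x^4/4 + 4*x^3/3 - sqrt(3)*x^2/2 + 3*x


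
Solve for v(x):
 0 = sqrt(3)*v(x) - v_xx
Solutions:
 v(x) = C1*exp(-3^(1/4)*x) + C2*exp(3^(1/4)*x)


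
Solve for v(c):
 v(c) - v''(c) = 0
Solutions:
 v(c) = C1*exp(-c) + C2*exp(c)


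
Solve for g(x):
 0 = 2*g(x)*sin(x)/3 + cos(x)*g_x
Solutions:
 g(x) = C1*cos(x)^(2/3)


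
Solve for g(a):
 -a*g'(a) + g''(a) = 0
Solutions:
 g(a) = C1 + C2*erfi(sqrt(2)*a/2)


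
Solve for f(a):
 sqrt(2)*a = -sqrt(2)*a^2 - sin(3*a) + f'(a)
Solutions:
 f(a) = C1 + sqrt(2)*a^3/3 + sqrt(2)*a^2/2 - cos(3*a)/3


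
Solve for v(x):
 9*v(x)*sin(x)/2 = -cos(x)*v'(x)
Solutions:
 v(x) = C1*cos(x)^(9/2)


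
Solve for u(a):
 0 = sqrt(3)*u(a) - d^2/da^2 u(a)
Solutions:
 u(a) = C1*exp(-3^(1/4)*a) + C2*exp(3^(1/4)*a)


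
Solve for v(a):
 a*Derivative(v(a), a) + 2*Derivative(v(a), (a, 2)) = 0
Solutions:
 v(a) = C1 + C2*erf(a/2)


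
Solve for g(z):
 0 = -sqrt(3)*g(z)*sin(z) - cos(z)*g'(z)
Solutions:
 g(z) = C1*cos(z)^(sqrt(3))


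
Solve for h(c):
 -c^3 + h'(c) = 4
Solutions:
 h(c) = C1 + c^4/4 + 4*c


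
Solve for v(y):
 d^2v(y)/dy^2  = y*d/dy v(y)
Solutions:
 v(y) = C1 + C2*erfi(sqrt(2)*y/2)


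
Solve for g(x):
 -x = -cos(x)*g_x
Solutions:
 g(x) = C1 + Integral(x/cos(x), x)


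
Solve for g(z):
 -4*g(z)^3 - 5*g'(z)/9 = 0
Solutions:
 g(z) = -sqrt(10)*sqrt(-1/(C1 - 36*z))/2
 g(z) = sqrt(10)*sqrt(-1/(C1 - 36*z))/2


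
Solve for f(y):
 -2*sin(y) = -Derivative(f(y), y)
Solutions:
 f(y) = C1 - 2*cos(y)


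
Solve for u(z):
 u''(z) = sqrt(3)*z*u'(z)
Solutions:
 u(z) = C1 + C2*erfi(sqrt(2)*3^(1/4)*z/2)


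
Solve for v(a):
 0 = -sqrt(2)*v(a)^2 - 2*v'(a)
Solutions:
 v(a) = 2/(C1 + sqrt(2)*a)


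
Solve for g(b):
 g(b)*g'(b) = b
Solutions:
 g(b) = -sqrt(C1 + b^2)
 g(b) = sqrt(C1 + b^2)


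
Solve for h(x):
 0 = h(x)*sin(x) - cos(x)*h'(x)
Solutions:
 h(x) = C1/cos(x)


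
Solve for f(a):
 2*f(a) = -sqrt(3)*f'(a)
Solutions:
 f(a) = C1*exp(-2*sqrt(3)*a/3)


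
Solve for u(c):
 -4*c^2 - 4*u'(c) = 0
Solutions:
 u(c) = C1 - c^3/3


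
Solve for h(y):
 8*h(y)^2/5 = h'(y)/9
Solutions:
 h(y) = -5/(C1 + 72*y)


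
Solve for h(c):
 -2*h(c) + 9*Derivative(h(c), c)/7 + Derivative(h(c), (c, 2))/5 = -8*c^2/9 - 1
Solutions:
 h(c) = C1*exp(c*(-45 + sqrt(3985))/14) + C2*exp(-c*(45 + sqrt(3985))/14) + 4*c^2/9 + 4*c/7 + 4217/4410


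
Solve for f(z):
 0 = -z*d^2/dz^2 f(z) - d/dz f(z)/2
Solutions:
 f(z) = C1 + C2*sqrt(z)


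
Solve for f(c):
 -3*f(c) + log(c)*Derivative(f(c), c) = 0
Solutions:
 f(c) = C1*exp(3*li(c))


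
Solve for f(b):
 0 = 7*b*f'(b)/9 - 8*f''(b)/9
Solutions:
 f(b) = C1 + C2*erfi(sqrt(7)*b/4)


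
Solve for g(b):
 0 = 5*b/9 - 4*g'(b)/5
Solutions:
 g(b) = C1 + 25*b^2/72


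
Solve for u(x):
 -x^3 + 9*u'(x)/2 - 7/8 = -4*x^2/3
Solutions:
 u(x) = C1 + x^4/18 - 8*x^3/81 + 7*x/36


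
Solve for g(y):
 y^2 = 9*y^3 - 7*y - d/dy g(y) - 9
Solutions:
 g(y) = C1 + 9*y^4/4 - y^3/3 - 7*y^2/2 - 9*y


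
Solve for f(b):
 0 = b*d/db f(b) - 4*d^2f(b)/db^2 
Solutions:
 f(b) = C1 + C2*erfi(sqrt(2)*b/4)


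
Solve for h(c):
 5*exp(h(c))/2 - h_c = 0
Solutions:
 h(c) = log(-1/(C1 + 5*c)) + log(2)


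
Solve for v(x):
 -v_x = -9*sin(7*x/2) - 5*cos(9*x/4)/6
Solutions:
 v(x) = C1 + 10*sin(9*x/4)/27 - 18*cos(7*x/2)/7


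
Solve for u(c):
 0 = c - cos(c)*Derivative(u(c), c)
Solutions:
 u(c) = C1 + Integral(c/cos(c), c)


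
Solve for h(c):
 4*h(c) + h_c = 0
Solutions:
 h(c) = C1*exp(-4*c)


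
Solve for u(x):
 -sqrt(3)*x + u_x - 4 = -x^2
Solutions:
 u(x) = C1 - x^3/3 + sqrt(3)*x^2/2 + 4*x


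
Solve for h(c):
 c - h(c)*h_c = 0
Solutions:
 h(c) = -sqrt(C1 + c^2)
 h(c) = sqrt(C1 + c^2)


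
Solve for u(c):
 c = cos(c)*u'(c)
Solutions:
 u(c) = C1 + Integral(c/cos(c), c)


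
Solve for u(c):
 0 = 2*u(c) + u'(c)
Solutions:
 u(c) = C1*exp(-2*c)


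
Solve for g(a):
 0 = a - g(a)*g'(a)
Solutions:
 g(a) = -sqrt(C1 + a^2)
 g(a) = sqrt(C1 + a^2)


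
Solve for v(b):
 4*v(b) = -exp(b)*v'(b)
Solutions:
 v(b) = C1*exp(4*exp(-b))


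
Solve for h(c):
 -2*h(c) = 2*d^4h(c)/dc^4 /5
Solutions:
 h(c) = (C1*sin(sqrt(2)*5^(1/4)*c/2) + C2*cos(sqrt(2)*5^(1/4)*c/2))*exp(-sqrt(2)*5^(1/4)*c/2) + (C3*sin(sqrt(2)*5^(1/4)*c/2) + C4*cos(sqrt(2)*5^(1/4)*c/2))*exp(sqrt(2)*5^(1/4)*c/2)


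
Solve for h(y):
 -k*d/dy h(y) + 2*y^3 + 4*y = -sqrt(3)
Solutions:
 h(y) = C1 + y^4/(2*k) + 2*y^2/k + sqrt(3)*y/k


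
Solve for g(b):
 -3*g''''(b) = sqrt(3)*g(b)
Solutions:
 g(b) = (C1*sin(sqrt(2)*3^(7/8)*b/6) + C2*cos(sqrt(2)*3^(7/8)*b/6))*exp(-sqrt(2)*3^(7/8)*b/6) + (C3*sin(sqrt(2)*3^(7/8)*b/6) + C4*cos(sqrt(2)*3^(7/8)*b/6))*exp(sqrt(2)*3^(7/8)*b/6)


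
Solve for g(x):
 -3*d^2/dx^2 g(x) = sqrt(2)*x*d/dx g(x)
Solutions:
 g(x) = C1 + C2*erf(2^(3/4)*sqrt(3)*x/6)


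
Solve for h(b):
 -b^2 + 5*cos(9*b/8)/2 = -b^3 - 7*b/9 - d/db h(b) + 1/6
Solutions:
 h(b) = C1 - b^4/4 + b^3/3 - 7*b^2/18 + b/6 - 20*sin(9*b/8)/9


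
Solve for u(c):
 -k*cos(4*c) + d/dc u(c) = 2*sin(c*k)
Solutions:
 u(c) = C1 + k*sin(4*c)/4 - 2*cos(c*k)/k


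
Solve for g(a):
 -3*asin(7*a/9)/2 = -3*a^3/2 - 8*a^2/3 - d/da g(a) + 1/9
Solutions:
 g(a) = C1 - 3*a^4/8 - 8*a^3/9 + 3*a*asin(7*a/9)/2 + a/9 + 3*sqrt(81 - 49*a^2)/14


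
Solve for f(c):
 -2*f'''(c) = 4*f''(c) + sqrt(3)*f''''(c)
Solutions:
 f(c) = C1 + C2*c + (C3*sin(sqrt(3)*c*sqrt(-1 + 4*sqrt(3))/3) + C4*cos(sqrt(3)*c*sqrt(-1 + 4*sqrt(3))/3))*exp(-sqrt(3)*c/3)


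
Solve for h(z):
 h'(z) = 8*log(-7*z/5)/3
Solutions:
 h(z) = C1 + 8*z*log(-z)/3 + 8*z*(-log(5) - 1 + log(7))/3


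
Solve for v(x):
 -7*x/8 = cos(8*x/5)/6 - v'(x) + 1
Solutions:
 v(x) = C1 + 7*x^2/16 + x + 5*sin(8*x/5)/48


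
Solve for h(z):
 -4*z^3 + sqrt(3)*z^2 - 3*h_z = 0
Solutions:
 h(z) = C1 - z^4/3 + sqrt(3)*z^3/9


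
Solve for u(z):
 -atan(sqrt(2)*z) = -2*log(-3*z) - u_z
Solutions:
 u(z) = C1 - 2*z*log(-z) + z*atan(sqrt(2)*z) - 2*z*log(3) + 2*z - sqrt(2)*log(2*z^2 + 1)/4


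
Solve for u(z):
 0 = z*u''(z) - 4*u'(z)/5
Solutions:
 u(z) = C1 + C2*z^(9/5)


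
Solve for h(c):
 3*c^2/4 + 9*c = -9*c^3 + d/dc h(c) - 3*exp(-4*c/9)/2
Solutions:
 h(c) = C1 + 9*c^4/4 + c^3/4 + 9*c^2/2 - 27*exp(-4*c/9)/8


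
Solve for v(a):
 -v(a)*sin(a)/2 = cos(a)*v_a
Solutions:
 v(a) = C1*sqrt(cos(a))


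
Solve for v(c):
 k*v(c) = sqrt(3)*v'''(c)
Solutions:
 v(c) = C1*exp(3^(5/6)*c*k^(1/3)/3) + C2*exp(c*k^(1/3)*(-3^(5/6) + 3*3^(1/3)*I)/6) + C3*exp(-c*k^(1/3)*(3^(5/6) + 3*3^(1/3)*I)/6)


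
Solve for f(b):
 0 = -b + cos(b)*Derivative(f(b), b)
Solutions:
 f(b) = C1 + Integral(b/cos(b), b)


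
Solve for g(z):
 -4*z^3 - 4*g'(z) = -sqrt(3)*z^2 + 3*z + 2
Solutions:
 g(z) = C1 - z^4/4 + sqrt(3)*z^3/12 - 3*z^2/8 - z/2


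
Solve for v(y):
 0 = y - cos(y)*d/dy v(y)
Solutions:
 v(y) = C1 + Integral(y/cos(y), y)


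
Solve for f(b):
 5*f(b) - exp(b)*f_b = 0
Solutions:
 f(b) = C1*exp(-5*exp(-b))


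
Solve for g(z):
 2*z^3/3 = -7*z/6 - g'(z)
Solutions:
 g(z) = C1 - z^4/6 - 7*z^2/12


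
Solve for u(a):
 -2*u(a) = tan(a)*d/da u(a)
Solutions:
 u(a) = C1/sin(a)^2


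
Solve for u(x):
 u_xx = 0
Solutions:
 u(x) = C1 + C2*x


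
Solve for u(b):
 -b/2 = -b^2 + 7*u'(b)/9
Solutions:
 u(b) = C1 + 3*b^3/7 - 9*b^2/28


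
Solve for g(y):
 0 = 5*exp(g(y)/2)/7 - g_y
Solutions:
 g(y) = 2*log(-1/(C1 + 5*y)) + 2*log(14)


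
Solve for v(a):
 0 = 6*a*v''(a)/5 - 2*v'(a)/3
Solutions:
 v(a) = C1 + C2*a^(14/9)


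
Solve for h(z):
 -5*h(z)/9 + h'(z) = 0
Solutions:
 h(z) = C1*exp(5*z/9)


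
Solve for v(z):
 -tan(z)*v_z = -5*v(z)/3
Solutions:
 v(z) = C1*sin(z)^(5/3)


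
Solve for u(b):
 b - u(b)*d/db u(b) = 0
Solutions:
 u(b) = -sqrt(C1 + b^2)
 u(b) = sqrt(C1 + b^2)


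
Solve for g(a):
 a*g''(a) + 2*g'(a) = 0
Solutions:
 g(a) = C1 + C2/a


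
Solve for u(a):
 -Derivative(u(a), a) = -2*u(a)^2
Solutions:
 u(a) = -1/(C1 + 2*a)


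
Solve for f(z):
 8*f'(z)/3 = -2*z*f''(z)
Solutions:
 f(z) = C1 + C2/z^(1/3)


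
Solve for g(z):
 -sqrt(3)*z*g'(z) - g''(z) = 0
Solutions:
 g(z) = C1 + C2*erf(sqrt(2)*3^(1/4)*z/2)


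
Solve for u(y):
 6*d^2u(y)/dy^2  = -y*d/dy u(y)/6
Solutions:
 u(y) = C1 + C2*erf(sqrt(2)*y/12)


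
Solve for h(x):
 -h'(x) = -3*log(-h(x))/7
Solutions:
 -li(-h(x)) = C1 + 3*x/7


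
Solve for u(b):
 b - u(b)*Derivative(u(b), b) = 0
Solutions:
 u(b) = -sqrt(C1 + b^2)
 u(b) = sqrt(C1 + b^2)


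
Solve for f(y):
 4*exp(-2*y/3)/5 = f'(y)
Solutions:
 f(y) = C1 - 6*exp(-2*y/3)/5


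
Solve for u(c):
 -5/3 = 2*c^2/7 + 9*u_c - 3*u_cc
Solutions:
 u(c) = C1 + C2*exp(3*c) - 2*c^3/189 - 2*c^2/189 - 109*c/567


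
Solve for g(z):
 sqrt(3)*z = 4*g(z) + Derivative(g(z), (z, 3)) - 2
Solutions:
 g(z) = C3*exp(-2^(2/3)*z) + sqrt(3)*z/4 + (C1*sin(2^(2/3)*sqrt(3)*z/2) + C2*cos(2^(2/3)*sqrt(3)*z/2))*exp(2^(2/3)*z/2) + 1/2


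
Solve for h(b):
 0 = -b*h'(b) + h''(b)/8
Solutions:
 h(b) = C1 + C2*erfi(2*b)


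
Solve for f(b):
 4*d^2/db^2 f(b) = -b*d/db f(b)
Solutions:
 f(b) = C1 + C2*erf(sqrt(2)*b/4)


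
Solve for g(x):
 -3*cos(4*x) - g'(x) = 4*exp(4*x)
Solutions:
 g(x) = C1 - exp(4*x) - 3*sin(4*x)/4


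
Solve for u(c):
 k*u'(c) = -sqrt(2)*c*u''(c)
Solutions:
 u(c) = C1 + c^(-sqrt(2)*re(k)/2 + 1)*(C2*sin(sqrt(2)*log(c)*Abs(im(k))/2) + C3*cos(sqrt(2)*log(c)*im(k)/2))


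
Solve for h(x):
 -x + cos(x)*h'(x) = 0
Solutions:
 h(x) = C1 + Integral(x/cos(x), x)


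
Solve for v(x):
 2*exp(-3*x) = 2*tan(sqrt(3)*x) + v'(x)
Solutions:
 v(x) = C1 - sqrt(3)*log(tan(sqrt(3)*x)^2 + 1)/3 - 2*exp(-3*x)/3


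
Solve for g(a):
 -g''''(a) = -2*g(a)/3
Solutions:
 g(a) = C1*exp(-2^(1/4)*3^(3/4)*a/3) + C2*exp(2^(1/4)*3^(3/4)*a/3) + C3*sin(2^(1/4)*3^(3/4)*a/3) + C4*cos(2^(1/4)*3^(3/4)*a/3)


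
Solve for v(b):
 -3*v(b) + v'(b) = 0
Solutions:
 v(b) = C1*exp(3*b)


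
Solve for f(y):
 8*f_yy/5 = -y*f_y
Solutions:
 f(y) = C1 + C2*erf(sqrt(5)*y/4)


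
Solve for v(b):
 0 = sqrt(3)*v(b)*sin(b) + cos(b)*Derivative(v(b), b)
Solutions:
 v(b) = C1*cos(b)^(sqrt(3))


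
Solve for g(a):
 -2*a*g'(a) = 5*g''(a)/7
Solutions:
 g(a) = C1 + C2*erf(sqrt(35)*a/5)


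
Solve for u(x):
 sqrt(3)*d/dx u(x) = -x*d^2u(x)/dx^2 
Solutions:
 u(x) = C1 + C2*x^(1 - sqrt(3))


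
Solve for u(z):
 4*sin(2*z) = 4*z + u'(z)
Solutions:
 u(z) = C1 - 2*z^2 - 2*cos(2*z)


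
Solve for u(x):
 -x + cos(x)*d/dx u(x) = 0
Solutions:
 u(x) = C1 + Integral(x/cos(x), x)


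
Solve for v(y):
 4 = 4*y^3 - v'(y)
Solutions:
 v(y) = C1 + y^4 - 4*y


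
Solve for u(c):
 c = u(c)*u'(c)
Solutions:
 u(c) = -sqrt(C1 + c^2)
 u(c) = sqrt(C1 + c^2)


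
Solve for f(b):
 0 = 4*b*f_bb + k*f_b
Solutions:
 f(b) = C1 + b^(1 - re(k)/4)*(C2*sin(log(b)*Abs(im(k))/4) + C3*cos(log(b)*im(k)/4))


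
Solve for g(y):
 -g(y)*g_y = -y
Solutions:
 g(y) = -sqrt(C1 + y^2)
 g(y) = sqrt(C1 + y^2)


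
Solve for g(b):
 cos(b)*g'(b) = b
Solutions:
 g(b) = C1 + Integral(b/cos(b), b)


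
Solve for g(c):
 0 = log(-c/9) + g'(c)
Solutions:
 g(c) = C1 - c*log(-c) + c*(1 + 2*log(3))


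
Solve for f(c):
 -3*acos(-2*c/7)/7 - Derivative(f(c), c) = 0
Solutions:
 f(c) = C1 - 3*c*acos(-2*c/7)/7 - 3*sqrt(49 - 4*c^2)/14


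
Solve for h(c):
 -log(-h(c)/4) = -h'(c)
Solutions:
 -Integral(1/(log(-_y) - 2*log(2)), (_y, h(c))) = C1 - c


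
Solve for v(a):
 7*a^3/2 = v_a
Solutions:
 v(a) = C1 + 7*a^4/8


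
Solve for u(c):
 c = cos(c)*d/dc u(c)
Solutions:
 u(c) = C1 + Integral(c/cos(c), c)


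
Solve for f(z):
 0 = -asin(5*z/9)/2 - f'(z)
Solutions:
 f(z) = C1 - z*asin(5*z/9)/2 - sqrt(81 - 25*z^2)/10


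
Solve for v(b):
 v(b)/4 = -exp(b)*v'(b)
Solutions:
 v(b) = C1*exp(exp(-b)/4)


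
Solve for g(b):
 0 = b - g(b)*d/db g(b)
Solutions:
 g(b) = -sqrt(C1 + b^2)
 g(b) = sqrt(C1 + b^2)


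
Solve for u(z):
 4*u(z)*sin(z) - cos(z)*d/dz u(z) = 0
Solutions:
 u(z) = C1/cos(z)^4


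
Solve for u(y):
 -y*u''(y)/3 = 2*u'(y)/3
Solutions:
 u(y) = C1 + C2/y


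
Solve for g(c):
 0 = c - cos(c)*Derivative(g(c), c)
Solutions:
 g(c) = C1 + Integral(c/cos(c), c)


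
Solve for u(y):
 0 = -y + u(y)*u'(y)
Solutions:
 u(y) = -sqrt(C1 + y^2)
 u(y) = sqrt(C1 + y^2)


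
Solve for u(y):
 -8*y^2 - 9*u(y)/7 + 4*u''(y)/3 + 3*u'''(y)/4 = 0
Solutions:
 u(y) = C1*exp(-y*(896*2^(2/3)*7^(1/3)/(243*sqrt(30377) + 44713)^(1/3) + 2^(1/3)*7^(2/3)*(243*sqrt(30377) + 44713)^(1/3) + 224)/378)*sin(14^(1/3)*sqrt(3)*y*(-7^(1/3)*(243*sqrt(30377) + 44713)^(1/3) + 896*2^(1/3)/(243*sqrt(30377) + 44713)^(1/3))/378) + C2*exp(-y*(896*2^(2/3)*7^(1/3)/(243*sqrt(30377) + 44713)^(1/3) + 2^(1/3)*7^(2/3)*(243*sqrt(30377) + 44713)^(1/3) + 224)/378)*cos(14^(1/3)*sqrt(3)*y*(-7^(1/3)*(243*sqrt(30377) + 44713)^(1/3) + 896*2^(1/3)/(243*sqrt(30377) + 44713)^(1/3))/378) + C3*exp(y*(-112 + 896*2^(2/3)*7^(1/3)/(243*sqrt(30377) + 44713)^(1/3) + 2^(1/3)*7^(2/3)*(243*sqrt(30377) + 44713)^(1/3))/189) - 56*y^2/9 - 3136/243


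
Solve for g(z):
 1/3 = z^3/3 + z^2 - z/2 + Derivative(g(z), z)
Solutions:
 g(z) = C1 - z^4/12 - z^3/3 + z^2/4 + z/3


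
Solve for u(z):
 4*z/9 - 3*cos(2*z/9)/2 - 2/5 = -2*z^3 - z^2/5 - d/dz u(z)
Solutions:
 u(z) = C1 - z^4/2 - z^3/15 - 2*z^2/9 + 2*z/5 + 27*sin(z/9)*cos(z/9)/2


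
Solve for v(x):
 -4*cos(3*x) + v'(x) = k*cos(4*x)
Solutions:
 v(x) = C1 + k*sin(4*x)/4 + 4*sin(3*x)/3


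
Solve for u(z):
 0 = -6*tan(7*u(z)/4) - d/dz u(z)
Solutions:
 u(z) = -4*asin(C1*exp(-21*z/2))/7 + 4*pi/7
 u(z) = 4*asin(C1*exp(-21*z/2))/7


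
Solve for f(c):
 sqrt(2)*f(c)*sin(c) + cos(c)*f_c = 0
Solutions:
 f(c) = C1*cos(c)^(sqrt(2))


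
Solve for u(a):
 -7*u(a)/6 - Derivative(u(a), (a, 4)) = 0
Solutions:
 u(a) = (C1*sin(14^(1/4)*3^(3/4)*a/6) + C2*cos(14^(1/4)*3^(3/4)*a/6))*exp(-14^(1/4)*3^(3/4)*a/6) + (C3*sin(14^(1/4)*3^(3/4)*a/6) + C4*cos(14^(1/4)*3^(3/4)*a/6))*exp(14^(1/4)*3^(3/4)*a/6)


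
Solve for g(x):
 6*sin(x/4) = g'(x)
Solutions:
 g(x) = C1 - 24*cos(x/4)


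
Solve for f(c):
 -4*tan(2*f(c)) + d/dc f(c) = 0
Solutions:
 f(c) = -asin(C1*exp(8*c))/2 + pi/2
 f(c) = asin(C1*exp(8*c))/2


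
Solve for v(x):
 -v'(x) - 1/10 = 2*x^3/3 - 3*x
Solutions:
 v(x) = C1 - x^4/6 + 3*x^2/2 - x/10


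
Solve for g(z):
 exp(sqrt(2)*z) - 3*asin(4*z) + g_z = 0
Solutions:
 g(z) = C1 + 3*z*asin(4*z) + 3*sqrt(1 - 16*z^2)/4 - sqrt(2)*exp(sqrt(2)*z)/2


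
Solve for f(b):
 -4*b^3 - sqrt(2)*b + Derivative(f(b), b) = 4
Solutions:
 f(b) = C1 + b^4 + sqrt(2)*b^2/2 + 4*b


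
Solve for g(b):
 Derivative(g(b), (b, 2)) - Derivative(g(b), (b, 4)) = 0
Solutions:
 g(b) = C1 + C2*b + C3*exp(-b) + C4*exp(b)


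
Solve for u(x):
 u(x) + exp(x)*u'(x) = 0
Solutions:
 u(x) = C1*exp(exp(-x))


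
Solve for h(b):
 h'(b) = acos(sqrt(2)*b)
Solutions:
 h(b) = C1 + b*acos(sqrt(2)*b) - sqrt(2)*sqrt(1 - 2*b^2)/2


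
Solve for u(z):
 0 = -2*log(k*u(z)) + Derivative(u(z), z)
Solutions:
 li(k*u(z))/k = C1 + 2*z


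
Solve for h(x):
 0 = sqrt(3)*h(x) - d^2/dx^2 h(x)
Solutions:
 h(x) = C1*exp(-3^(1/4)*x) + C2*exp(3^(1/4)*x)


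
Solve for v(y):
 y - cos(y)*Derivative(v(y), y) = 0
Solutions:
 v(y) = C1 + Integral(y/cos(y), y)


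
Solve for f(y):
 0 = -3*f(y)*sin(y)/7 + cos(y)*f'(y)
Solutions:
 f(y) = C1/cos(y)^(3/7)


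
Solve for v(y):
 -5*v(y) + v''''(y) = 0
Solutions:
 v(y) = C1*exp(-5^(1/4)*y) + C2*exp(5^(1/4)*y) + C3*sin(5^(1/4)*y) + C4*cos(5^(1/4)*y)


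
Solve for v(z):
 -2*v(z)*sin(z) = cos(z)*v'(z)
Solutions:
 v(z) = C1*cos(z)^2


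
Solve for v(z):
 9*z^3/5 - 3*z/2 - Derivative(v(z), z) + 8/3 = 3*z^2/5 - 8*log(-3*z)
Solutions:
 v(z) = C1 + 9*z^4/20 - z^3/5 - 3*z^2/4 + 8*z*log(-z) + z*(-16/3 + 8*log(3))


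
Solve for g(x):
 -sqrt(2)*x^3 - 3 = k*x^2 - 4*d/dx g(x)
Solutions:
 g(x) = C1 + k*x^3/12 + sqrt(2)*x^4/16 + 3*x/4


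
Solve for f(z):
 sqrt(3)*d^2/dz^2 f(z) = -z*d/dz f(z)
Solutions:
 f(z) = C1 + C2*erf(sqrt(2)*3^(3/4)*z/6)


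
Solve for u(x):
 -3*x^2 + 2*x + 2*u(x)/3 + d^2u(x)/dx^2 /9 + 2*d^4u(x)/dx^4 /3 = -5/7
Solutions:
 u(x) = 9*x^2/2 - 3*x + (C1*sin(x*cos(atan(sqrt(143))/2)) + C2*cos(x*cos(atan(sqrt(143))/2)))*exp(-x*sin(atan(sqrt(143))/2)) + (C3*sin(x*cos(atan(sqrt(143))/2)) + C4*cos(x*cos(atan(sqrt(143))/2)))*exp(x*sin(atan(sqrt(143))/2)) - 18/7


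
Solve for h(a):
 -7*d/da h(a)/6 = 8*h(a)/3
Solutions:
 h(a) = C1*exp(-16*a/7)


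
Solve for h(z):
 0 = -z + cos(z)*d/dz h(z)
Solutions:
 h(z) = C1 + Integral(z/cos(z), z)


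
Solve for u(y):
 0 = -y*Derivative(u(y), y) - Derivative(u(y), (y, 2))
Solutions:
 u(y) = C1 + C2*erf(sqrt(2)*y/2)


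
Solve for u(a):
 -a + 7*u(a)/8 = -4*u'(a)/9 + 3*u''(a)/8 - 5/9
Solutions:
 u(a) = C1*exp(a*(16 - sqrt(1957))/27) + C2*exp(a*(16 + sqrt(1957))/27) + 8*a/7 - 536/441


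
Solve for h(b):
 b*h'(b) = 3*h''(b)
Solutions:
 h(b) = C1 + C2*erfi(sqrt(6)*b/6)


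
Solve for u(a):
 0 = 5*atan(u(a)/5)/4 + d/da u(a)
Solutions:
 Integral(1/atan(_y/5), (_y, u(a))) = C1 - 5*a/4


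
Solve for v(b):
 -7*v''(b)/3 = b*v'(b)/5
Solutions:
 v(b) = C1 + C2*erf(sqrt(210)*b/70)


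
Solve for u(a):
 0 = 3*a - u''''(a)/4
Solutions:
 u(a) = C1 + C2*a + C3*a^2 + C4*a^3 + a^5/10


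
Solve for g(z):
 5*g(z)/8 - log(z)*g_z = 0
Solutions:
 g(z) = C1*exp(5*li(z)/8)


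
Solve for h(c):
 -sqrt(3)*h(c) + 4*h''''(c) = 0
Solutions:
 h(c) = C1*exp(-sqrt(2)*3^(1/8)*c/2) + C2*exp(sqrt(2)*3^(1/8)*c/2) + C3*sin(sqrt(2)*3^(1/8)*c/2) + C4*cos(sqrt(2)*3^(1/8)*c/2)


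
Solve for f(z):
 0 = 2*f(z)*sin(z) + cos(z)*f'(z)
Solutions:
 f(z) = C1*cos(z)^2


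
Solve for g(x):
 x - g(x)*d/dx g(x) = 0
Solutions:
 g(x) = -sqrt(C1 + x^2)
 g(x) = sqrt(C1 + x^2)


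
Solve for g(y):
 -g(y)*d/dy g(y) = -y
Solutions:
 g(y) = -sqrt(C1 + y^2)
 g(y) = sqrt(C1 + y^2)


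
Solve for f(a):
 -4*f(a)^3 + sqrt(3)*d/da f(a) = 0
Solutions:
 f(a) = -sqrt(6)*sqrt(-1/(C1 + 4*sqrt(3)*a))/2
 f(a) = sqrt(6)*sqrt(-1/(C1 + 4*sqrt(3)*a))/2


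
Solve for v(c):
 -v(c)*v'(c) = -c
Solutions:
 v(c) = -sqrt(C1 + c^2)
 v(c) = sqrt(C1 + c^2)


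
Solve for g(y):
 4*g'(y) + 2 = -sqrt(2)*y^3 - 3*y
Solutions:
 g(y) = C1 - sqrt(2)*y^4/16 - 3*y^2/8 - y/2


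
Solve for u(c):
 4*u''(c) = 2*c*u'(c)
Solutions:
 u(c) = C1 + C2*erfi(c/2)


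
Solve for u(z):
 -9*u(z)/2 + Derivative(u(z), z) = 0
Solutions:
 u(z) = C1*exp(9*z/2)


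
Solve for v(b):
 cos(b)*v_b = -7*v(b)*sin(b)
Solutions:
 v(b) = C1*cos(b)^7


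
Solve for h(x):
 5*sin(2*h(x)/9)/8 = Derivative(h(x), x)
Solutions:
 -5*x/8 + 9*log(cos(2*h(x)/9) - 1)/4 - 9*log(cos(2*h(x)/9) + 1)/4 = C1


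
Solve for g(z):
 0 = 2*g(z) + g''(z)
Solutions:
 g(z) = C1*sin(sqrt(2)*z) + C2*cos(sqrt(2)*z)


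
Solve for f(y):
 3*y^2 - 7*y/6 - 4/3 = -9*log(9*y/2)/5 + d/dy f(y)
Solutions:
 f(y) = C1 + y^3 - 7*y^2/12 + 9*y*log(y)/5 - 47*y/15 - 9*y*log(2)/5 + 18*y*log(3)/5


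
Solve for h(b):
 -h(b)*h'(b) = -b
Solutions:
 h(b) = -sqrt(C1 + b^2)
 h(b) = sqrt(C1 + b^2)


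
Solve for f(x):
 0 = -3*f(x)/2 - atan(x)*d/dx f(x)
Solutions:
 f(x) = C1*exp(-3*Integral(1/atan(x), x)/2)


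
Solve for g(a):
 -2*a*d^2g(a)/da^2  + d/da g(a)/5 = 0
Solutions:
 g(a) = C1 + C2*a^(11/10)


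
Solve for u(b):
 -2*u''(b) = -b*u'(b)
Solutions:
 u(b) = C1 + C2*erfi(b/2)


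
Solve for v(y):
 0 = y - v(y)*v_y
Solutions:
 v(y) = -sqrt(C1 + y^2)
 v(y) = sqrt(C1 + y^2)


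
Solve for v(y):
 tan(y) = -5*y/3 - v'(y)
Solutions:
 v(y) = C1 - 5*y^2/6 + log(cos(y))


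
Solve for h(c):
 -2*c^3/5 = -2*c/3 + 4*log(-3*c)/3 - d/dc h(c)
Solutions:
 h(c) = C1 + c^4/10 - c^2/3 + 4*c*log(-c)/3 + 4*c*(-1 + log(3))/3


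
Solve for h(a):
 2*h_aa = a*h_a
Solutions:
 h(a) = C1 + C2*erfi(a/2)


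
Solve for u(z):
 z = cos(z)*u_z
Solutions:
 u(z) = C1 + Integral(z/cos(z), z)


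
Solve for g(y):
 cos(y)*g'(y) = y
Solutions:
 g(y) = C1 + Integral(y/cos(y), y)


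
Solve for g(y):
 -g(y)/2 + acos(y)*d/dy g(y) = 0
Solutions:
 g(y) = C1*exp(Integral(1/acos(y), y)/2)


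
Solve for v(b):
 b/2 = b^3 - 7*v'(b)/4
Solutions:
 v(b) = C1 + b^4/7 - b^2/7


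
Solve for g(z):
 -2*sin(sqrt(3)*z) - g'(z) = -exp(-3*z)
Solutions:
 g(z) = C1 + 2*sqrt(3)*cos(sqrt(3)*z)/3 - exp(-3*z)/3


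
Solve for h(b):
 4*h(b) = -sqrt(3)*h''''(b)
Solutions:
 h(b) = (C1*sin(3^(7/8)*b/3) + C2*cos(3^(7/8)*b/3))*exp(-3^(7/8)*b/3) + (C3*sin(3^(7/8)*b/3) + C4*cos(3^(7/8)*b/3))*exp(3^(7/8)*b/3)


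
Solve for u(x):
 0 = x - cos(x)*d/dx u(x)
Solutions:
 u(x) = C1 + Integral(x/cos(x), x)


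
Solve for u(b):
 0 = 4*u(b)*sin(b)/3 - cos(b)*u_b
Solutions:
 u(b) = C1/cos(b)^(4/3)


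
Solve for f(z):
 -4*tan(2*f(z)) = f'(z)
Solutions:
 f(z) = -asin(C1*exp(-8*z))/2 + pi/2
 f(z) = asin(C1*exp(-8*z))/2


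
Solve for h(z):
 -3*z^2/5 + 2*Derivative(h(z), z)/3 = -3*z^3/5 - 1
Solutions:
 h(z) = C1 - 9*z^4/40 + 3*z^3/10 - 3*z/2


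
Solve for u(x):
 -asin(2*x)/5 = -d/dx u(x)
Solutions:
 u(x) = C1 + x*asin(2*x)/5 + sqrt(1 - 4*x^2)/10


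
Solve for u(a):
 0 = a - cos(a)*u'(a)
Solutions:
 u(a) = C1 + Integral(a/cos(a), a)


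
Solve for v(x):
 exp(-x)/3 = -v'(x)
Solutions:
 v(x) = C1 + exp(-x)/3


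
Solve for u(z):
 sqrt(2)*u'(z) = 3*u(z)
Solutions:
 u(z) = C1*exp(3*sqrt(2)*z/2)


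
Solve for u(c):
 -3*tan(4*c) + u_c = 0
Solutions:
 u(c) = C1 - 3*log(cos(4*c))/4


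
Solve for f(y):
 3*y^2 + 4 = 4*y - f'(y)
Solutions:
 f(y) = C1 - y^3 + 2*y^2 - 4*y


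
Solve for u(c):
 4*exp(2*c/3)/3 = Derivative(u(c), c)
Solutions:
 u(c) = C1 + 2*exp(2*c/3)


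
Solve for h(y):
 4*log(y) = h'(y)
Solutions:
 h(y) = C1 + 4*y*log(y) - 4*y


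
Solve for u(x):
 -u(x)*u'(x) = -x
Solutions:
 u(x) = -sqrt(C1 + x^2)
 u(x) = sqrt(C1 + x^2)


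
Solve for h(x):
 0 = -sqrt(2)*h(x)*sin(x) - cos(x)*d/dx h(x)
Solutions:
 h(x) = C1*cos(x)^(sqrt(2))


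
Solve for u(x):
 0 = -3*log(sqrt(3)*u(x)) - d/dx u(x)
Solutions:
 2*Integral(1/(2*log(_y) + log(3)), (_y, u(x)))/3 = C1 - x


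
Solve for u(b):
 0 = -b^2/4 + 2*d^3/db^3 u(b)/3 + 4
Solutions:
 u(b) = C1 + C2*b + C3*b^2 + b^5/160 - b^3


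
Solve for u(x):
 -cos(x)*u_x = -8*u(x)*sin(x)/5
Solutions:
 u(x) = C1/cos(x)^(8/5)


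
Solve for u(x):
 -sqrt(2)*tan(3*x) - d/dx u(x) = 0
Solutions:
 u(x) = C1 + sqrt(2)*log(cos(3*x))/3


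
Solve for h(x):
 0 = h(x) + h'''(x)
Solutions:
 h(x) = C3*exp(-x) + (C1*sin(sqrt(3)*x/2) + C2*cos(sqrt(3)*x/2))*exp(x/2)


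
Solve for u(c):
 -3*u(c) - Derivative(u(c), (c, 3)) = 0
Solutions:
 u(c) = C3*exp(-3^(1/3)*c) + (C1*sin(3^(5/6)*c/2) + C2*cos(3^(5/6)*c/2))*exp(3^(1/3)*c/2)


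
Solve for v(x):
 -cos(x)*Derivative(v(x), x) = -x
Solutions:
 v(x) = C1 + Integral(x/cos(x), x)


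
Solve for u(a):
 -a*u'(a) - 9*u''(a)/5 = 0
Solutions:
 u(a) = C1 + C2*erf(sqrt(10)*a/6)


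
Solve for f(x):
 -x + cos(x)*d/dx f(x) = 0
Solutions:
 f(x) = C1 + Integral(x/cos(x), x)


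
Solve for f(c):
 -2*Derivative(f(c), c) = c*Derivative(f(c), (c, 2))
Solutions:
 f(c) = C1 + C2/c


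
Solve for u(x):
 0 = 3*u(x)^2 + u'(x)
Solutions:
 u(x) = 1/(C1 + 3*x)


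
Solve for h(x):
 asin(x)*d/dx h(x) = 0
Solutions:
 h(x) = C1


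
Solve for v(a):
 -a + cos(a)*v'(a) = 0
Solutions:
 v(a) = C1 + Integral(a/cos(a), a)


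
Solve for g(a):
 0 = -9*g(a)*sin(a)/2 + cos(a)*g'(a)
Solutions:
 g(a) = C1/cos(a)^(9/2)


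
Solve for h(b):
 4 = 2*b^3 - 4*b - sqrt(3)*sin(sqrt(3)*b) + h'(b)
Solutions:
 h(b) = C1 - b^4/2 + 2*b^2 + 4*b - cos(sqrt(3)*b)


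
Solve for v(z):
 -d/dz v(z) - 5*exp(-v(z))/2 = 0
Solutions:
 v(z) = log(C1 - 5*z/2)


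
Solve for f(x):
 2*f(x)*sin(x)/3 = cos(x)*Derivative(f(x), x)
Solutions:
 f(x) = C1/cos(x)^(2/3)


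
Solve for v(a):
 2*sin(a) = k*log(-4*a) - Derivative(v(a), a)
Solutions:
 v(a) = C1 + a*k*(log(-a) - 1) + 2*a*k*log(2) + 2*cos(a)


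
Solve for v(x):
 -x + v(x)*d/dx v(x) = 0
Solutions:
 v(x) = -sqrt(C1 + x^2)
 v(x) = sqrt(C1 + x^2)


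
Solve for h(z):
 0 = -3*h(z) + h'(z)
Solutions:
 h(z) = C1*exp(3*z)


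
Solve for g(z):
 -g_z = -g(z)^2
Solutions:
 g(z) = -1/(C1 + z)


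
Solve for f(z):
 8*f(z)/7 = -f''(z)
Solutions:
 f(z) = C1*sin(2*sqrt(14)*z/7) + C2*cos(2*sqrt(14)*z/7)


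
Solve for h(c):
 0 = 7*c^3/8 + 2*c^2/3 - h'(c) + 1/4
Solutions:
 h(c) = C1 + 7*c^4/32 + 2*c^3/9 + c/4


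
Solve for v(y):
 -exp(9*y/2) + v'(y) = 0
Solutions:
 v(y) = C1 + 2*exp(9*y/2)/9


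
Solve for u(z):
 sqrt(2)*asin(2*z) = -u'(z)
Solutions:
 u(z) = C1 - sqrt(2)*(z*asin(2*z) + sqrt(1 - 4*z^2)/2)


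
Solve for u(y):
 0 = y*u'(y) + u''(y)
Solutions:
 u(y) = C1 + C2*erf(sqrt(2)*y/2)


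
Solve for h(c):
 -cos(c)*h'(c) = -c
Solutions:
 h(c) = C1 + Integral(c/cos(c), c)


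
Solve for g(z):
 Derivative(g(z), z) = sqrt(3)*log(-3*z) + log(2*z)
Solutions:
 g(z) = C1 + z*(1 + sqrt(3))*log(z) + z*(-sqrt(3) - 1 + log(2) + sqrt(3)*log(3) + sqrt(3)*I*pi)


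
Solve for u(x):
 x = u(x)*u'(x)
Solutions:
 u(x) = -sqrt(C1 + x^2)
 u(x) = sqrt(C1 + x^2)


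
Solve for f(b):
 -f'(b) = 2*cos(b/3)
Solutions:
 f(b) = C1 - 6*sin(b/3)


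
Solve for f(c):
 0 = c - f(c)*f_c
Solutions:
 f(c) = -sqrt(C1 + c^2)
 f(c) = sqrt(C1 + c^2)


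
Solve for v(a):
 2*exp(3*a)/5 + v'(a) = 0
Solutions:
 v(a) = C1 - 2*exp(3*a)/15


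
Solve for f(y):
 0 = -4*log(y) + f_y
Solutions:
 f(y) = C1 + 4*y*log(y) - 4*y


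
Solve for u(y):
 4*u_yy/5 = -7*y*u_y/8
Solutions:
 u(y) = C1 + C2*erf(sqrt(35)*y/8)


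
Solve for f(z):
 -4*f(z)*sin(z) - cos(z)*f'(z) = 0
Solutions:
 f(z) = C1*cos(z)^4


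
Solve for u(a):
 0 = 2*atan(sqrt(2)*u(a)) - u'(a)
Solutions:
 Integral(1/atan(sqrt(2)*_y), (_y, u(a))) = C1 + 2*a


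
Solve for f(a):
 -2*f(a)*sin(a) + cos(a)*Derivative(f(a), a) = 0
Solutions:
 f(a) = C1/cos(a)^2


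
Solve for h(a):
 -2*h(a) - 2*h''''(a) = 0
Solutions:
 h(a) = (C1*sin(sqrt(2)*a/2) + C2*cos(sqrt(2)*a/2))*exp(-sqrt(2)*a/2) + (C3*sin(sqrt(2)*a/2) + C4*cos(sqrt(2)*a/2))*exp(sqrt(2)*a/2)
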